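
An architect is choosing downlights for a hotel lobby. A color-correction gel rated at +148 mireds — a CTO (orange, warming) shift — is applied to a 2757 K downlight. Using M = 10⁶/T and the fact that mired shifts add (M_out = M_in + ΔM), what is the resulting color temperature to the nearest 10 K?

M_in = 10⁶/2757 = 362.71 mireds.
M_out = 362.71 + (+148) = 510.71 mireds.
T_out = 10⁶/510.71 = 1958.0 K → 1960 K.

1960 K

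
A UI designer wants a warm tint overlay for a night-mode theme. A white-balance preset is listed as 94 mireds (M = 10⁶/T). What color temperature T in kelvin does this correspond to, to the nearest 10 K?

T = 10⁶ / 94 = 10638.30 K → 10640 K.

10640 K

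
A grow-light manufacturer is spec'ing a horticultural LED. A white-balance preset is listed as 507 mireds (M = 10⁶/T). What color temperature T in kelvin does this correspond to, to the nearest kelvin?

T = 10⁶ / 507 = 1972.39 K → 1972 K.

1972 K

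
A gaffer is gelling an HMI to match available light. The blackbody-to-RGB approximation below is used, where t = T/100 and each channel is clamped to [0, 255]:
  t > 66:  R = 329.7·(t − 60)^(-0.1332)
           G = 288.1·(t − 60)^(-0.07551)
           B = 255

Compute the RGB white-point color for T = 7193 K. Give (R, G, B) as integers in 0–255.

(237, 239, 255)

t = 7193/100 = 71.93; the t > 66 branch applies.
R = 329.7·(71.93 − 60)^(-0.1332) = 329.7·11.93^(-0.1332) = 329.7·0.71877 = 236.979.
G = 288.1·(71.93 − 60)^(-0.07551) = 288.1·11.93^(-0.07551) = 288.1·0.82928 = 238.916.
B = 255 by definition for t > 66.
Rounded: (237, 239, 255).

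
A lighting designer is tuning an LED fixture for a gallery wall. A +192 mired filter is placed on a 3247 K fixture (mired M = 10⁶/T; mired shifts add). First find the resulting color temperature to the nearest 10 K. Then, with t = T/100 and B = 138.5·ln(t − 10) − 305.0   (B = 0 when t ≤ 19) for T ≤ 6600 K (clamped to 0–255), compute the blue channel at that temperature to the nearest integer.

14

M_in = 10⁶/3247 = 307.98; M_out = 307.98 + (+192) = 499.98.
T_out = 10⁶/499.98 = 2000.1 K → 2000 K; t = 20.
B = 138.5·ln(20 − 10) − 305.0 = 138.5·ln 10 − 305.0 = 138.5·2.3026 − 305.0 = 13.908.
Rounded: 14.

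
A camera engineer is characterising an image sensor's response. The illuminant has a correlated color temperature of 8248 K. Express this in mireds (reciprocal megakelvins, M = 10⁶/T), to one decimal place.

M = 10⁶ / 8248 = 121.242 → 121.2 mireds.

121.2 mireds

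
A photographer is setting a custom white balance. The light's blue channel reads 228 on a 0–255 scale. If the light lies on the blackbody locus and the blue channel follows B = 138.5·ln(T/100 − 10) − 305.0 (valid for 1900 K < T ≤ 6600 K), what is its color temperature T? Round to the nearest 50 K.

ln(t − 10) = (228 + 305.0) / 138.5 = 3.8484.
t − 10 = e^3.8484 = 46.917, so t = 56.917.
T = 100·t = 5692 K → 5700 K to the nearest 50 K.

5700 K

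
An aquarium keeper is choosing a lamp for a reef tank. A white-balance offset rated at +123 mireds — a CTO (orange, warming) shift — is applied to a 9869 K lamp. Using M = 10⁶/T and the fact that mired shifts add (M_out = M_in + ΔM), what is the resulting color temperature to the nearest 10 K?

4460 K

M_in = 10⁶/9869 = 101.33 mireds.
M_out = 101.33 + (+123) = 224.33 mireds.
T_out = 10⁶/224.33 = 4457.8 K → 4460 K.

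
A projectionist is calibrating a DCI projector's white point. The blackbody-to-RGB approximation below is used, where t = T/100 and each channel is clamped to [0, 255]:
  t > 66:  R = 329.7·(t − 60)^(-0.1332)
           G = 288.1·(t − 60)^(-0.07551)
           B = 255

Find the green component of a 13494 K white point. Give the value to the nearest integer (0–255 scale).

208

t = 13494/100 = 134.94; the t > 66 branch applies.
G = 288.1·(134.94 − 60)^(-0.07551) = 288.1·74.94^(-0.07551) = 288.1·0.72184 = 207.962.
Rounded: 208.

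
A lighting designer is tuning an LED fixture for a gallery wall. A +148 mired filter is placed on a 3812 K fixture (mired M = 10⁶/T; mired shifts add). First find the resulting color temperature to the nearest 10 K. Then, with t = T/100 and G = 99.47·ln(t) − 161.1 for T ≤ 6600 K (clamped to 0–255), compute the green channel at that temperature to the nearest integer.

157

M_in = 10⁶/3812 = 262.33; M_out = 262.33 + (+148) = 410.33.
T_out = 10⁶/410.33 = 2437.1 K → 2440 K; t = 24.4.
G = 99.47·ln 24.4 − 161.1 = 99.47·3.1946 − 161.1 = 156.665.
Rounded: 157.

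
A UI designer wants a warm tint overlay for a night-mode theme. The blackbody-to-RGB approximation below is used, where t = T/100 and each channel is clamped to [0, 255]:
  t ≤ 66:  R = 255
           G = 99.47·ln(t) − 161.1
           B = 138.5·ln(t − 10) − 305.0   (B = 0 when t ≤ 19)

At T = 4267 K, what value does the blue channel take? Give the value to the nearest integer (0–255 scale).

t = 4267/100 = 42.67; the t ≤ 66 branch applies.
B = 138.5·ln(42.67 − 10) − 305.0 = 138.5·ln 32.67 − 305.0 = 138.5·3.4865 − 305.0 = 177.874.
Rounded: 178.

178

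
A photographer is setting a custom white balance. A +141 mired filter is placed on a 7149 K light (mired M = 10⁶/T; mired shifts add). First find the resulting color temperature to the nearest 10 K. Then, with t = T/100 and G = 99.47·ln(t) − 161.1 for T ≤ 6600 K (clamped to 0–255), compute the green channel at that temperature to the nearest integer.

194

M_in = 10⁶/7149 = 139.88; M_out = 139.88 + (+141) = 280.88.
T_out = 10⁶/280.88 = 3560.2 K → 3560 K; t = 35.6.
G = 99.47·ln 35.6 − 161.1 = 99.47·3.5723 − 161.1 = 194.241.
Rounded: 194.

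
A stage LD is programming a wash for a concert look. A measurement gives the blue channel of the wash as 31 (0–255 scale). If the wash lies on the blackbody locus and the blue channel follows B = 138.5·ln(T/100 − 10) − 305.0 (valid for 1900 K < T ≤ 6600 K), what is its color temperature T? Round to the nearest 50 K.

ln(t − 10) = (31 + 305.0) / 138.5 = 2.4260.
t − 10 = e^2.4260 = 11.313, so t = 21.313.
T = 100·t = 2131 K → 2150 K to the nearest 50 K.

2150 K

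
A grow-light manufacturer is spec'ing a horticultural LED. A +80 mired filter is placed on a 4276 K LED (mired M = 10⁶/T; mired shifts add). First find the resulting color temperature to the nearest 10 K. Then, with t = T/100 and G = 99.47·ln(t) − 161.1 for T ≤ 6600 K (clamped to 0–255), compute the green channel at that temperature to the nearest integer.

183

M_in = 10⁶/4276 = 233.86; M_out = 233.86 + (+80) = 313.86.
T_out = 10⁶/313.86 = 3186.1 K → 3190 K; t = 31.9.
G = 99.47·ln 31.9 − 161.1 = 99.47·3.4626 − 161.1 = 183.325.
Rounded: 183.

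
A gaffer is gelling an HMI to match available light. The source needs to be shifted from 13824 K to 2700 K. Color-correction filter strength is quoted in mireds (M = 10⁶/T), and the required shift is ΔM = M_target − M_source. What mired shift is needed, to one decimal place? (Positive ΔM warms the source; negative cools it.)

M_source = 10⁶/13824 = 72.338; M_target = 10⁶/2700 = 370.370.
ΔM = 370.370 − 72.338 = 298.032 → +298.0 mireds, a warming shift.

+298.0 mireds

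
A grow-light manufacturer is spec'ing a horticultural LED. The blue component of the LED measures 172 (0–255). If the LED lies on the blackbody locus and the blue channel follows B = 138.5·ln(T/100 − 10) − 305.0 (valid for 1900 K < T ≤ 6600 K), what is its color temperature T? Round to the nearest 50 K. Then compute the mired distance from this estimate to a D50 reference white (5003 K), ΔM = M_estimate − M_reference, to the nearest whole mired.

ln(t − 10) = (172 + 305.0) / 138.5 = 3.4440.
t − 10 = e^3.4440 = 31.313, so t = 41.313.
T = 100·t = 4131 K → 4150 K to the nearest 50 K.
M_estimate = 10⁶/4150 = 240.96; M_reference = 10⁶/5003 = 199.88.
ΔM = 240.96 − 199.88 = 41.08 → +41 mireds.

+41 mireds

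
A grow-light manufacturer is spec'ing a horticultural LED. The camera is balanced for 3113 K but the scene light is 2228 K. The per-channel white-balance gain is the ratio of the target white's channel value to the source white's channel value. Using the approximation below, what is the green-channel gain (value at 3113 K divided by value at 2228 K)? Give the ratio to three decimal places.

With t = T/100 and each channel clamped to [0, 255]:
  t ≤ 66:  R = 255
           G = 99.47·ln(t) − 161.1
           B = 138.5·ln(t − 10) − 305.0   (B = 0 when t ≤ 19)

1.225

At 2228 K (t = 22.28):
  G = 99.47·ln 22.28 − 161.1 = 99.47·3.1037 − 161.1 = 147.624.
At 3113 K (t = 31.13):
  G = 99.47·ln 31.13 − 161.1 = 99.47·3.4382 − 161.1 = 180.895.
Gain = 180.895 / 147.624 = 1.2254 → 1.225.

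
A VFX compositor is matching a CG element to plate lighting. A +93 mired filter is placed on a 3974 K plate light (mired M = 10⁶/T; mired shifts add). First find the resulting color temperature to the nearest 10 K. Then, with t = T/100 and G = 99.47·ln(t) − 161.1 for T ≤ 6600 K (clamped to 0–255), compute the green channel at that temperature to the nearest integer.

174

M_in = 10⁶/3974 = 251.64; M_out = 251.64 + (+93) = 344.64.
T_out = 10⁶/344.64 = 2901.6 K → 2900 K; t = 29.
G = 99.47·ln 29 − 161.1 = 99.47·3.3673 − 161.1 = 173.845.
Rounded: 174.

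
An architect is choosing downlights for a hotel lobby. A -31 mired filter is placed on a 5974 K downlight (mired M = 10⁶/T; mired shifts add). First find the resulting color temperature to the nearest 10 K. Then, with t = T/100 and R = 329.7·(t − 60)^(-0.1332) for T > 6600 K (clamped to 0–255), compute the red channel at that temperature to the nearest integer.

234

M_in = 10⁶/5974 = 167.39; M_out = 167.39 + (-31) = 136.39.
T_out = 10⁶/136.39 = 7331.8 K → 7330 K; t = 73.3.
R = 329.7·(73.3 − 60)^(-0.1332) = 329.7·13.3^(-0.1332) = 329.7·0.70844 = 233.573.
Rounded: 234.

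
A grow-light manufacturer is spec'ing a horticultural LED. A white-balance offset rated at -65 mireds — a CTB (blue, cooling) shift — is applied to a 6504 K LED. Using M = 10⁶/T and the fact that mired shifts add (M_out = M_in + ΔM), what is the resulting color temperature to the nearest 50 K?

11250 K

M_in = 10⁶/6504 = 153.75 mireds.
M_out = 153.75 + (-65) = 88.75 mireds.
T_out = 10⁶/88.75 = 11267.4 K → 11250 K.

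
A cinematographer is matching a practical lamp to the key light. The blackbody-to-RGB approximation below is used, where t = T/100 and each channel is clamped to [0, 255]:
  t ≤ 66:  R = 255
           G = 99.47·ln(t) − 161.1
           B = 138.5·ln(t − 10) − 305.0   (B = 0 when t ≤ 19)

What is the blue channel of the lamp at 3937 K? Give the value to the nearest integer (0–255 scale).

163

t = 3937/100 = 39.37; the t ≤ 66 branch applies.
B = 138.5·ln(39.37 − 10) − 305.0 = 138.5·ln 29.37 − 305.0 = 138.5·3.3800 − 305.0 = 163.126.
Rounded: 163.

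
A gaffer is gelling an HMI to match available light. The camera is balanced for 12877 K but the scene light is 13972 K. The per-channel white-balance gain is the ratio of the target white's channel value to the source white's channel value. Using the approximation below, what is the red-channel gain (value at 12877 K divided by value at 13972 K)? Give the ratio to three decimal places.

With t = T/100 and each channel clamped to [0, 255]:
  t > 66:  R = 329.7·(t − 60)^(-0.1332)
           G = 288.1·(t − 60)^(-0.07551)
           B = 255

1.020

At 13972 K (t = 139.72):
  R = 329.7·(139.72 − 60)^(-0.1332) = 329.7·79.72^(-0.1332) = 329.7·0.55810 = 184.005.
At 12877 K (t = 128.77):
  R = 329.7·(128.77 − 60)^(-0.1332) = 329.7·68.77^(-0.1332) = 329.7·0.56919 = 187.662.
Gain = 187.662 / 184.005 = 1.0199 → 1.020.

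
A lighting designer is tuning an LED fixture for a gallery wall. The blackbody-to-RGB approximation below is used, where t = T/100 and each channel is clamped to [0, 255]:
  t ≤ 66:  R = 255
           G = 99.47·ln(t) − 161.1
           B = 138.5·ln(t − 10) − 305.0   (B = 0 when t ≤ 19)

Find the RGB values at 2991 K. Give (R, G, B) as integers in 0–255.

(255, 177, 109)

t = 2991/100 = 29.91; the t ≤ 66 branch applies.
R = 255 by definition for t ≤ 66.
G = 99.47·ln 29.91 − 161.1 = 99.47·3.3982 − 161.1 = 176.918.
B = 138.5·ln(29.91 − 10) − 305.0 = 138.5·ln 19.91 − 305.0 = 138.5·2.9912 − 305.0 = 109.284.
Rounded: (255, 177, 109).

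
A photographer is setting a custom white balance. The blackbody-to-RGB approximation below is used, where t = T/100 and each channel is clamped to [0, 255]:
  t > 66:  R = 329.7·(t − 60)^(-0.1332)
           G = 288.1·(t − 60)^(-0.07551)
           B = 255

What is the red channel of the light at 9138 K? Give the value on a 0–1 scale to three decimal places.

t = 9138/100 = 91.38; the t > 66 branch applies.
R = 329.7·(91.38 − 60)^(-0.1332) = 329.7·31.38^(-0.1332) = 329.7·0.63190 = 208.336.
On a 0–1 scale: 208.336/255 = 0.8170 → 0.817.

0.817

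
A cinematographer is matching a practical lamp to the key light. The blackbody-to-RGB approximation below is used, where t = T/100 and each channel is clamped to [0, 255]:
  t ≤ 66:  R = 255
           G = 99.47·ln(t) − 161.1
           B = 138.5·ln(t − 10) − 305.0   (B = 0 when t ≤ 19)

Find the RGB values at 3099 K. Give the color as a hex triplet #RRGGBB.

t = 3099/100 = 30.99; the t ≤ 66 branch applies.
R = 255 by definition for t ≤ 66.
G = 99.47·ln 30.99 − 161.1 = 99.47·3.4337 − 161.1 = 180.447.
B = 138.5·ln(30.99 − 10) − 305.0 = 138.5·ln 20.99 − 305.0 = 138.5·3.0440 − 305.0 = 116.600.
Rounded: (255, 180, 117).
In hex: #FFB475.

#FFB475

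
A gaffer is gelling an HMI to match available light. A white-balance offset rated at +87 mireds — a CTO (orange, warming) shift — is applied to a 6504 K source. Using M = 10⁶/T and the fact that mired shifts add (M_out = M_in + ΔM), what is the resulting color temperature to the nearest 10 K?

M_in = 10⁶/6504 = 153.75 mireds.
M_out = 153.75 + (+87) = 240.75 mireds.
T_out = 10⁶/240.75 = 4153.7 K → 4150 K.

4150 K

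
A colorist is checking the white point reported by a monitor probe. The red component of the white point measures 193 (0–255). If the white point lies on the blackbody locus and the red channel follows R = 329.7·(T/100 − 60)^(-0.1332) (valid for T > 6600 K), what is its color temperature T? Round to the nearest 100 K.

(t − 60)^(-0.1332) = 193/329.7 = 0.58538.
t − 60 = 0.58538^(1/-0.1332) = 0.58538^(-7.508) = 55.713, so t = 115.713.
T = 100·t = 11571 K → 11600 K to the nearest 100 K.

11600 K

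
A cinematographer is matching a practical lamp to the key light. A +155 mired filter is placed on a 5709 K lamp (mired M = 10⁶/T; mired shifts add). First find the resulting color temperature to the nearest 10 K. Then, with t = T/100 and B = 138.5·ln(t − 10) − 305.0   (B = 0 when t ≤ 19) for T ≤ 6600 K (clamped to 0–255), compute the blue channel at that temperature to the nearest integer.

M_in = 10⁶/5709 = 175.16; M_out = 175.16 + (+155) = 330.16.
T_out = 10⁶/330.16 = 3028.8 K → 3030 K; t = 30.3.
B = 138.5·ln(30.3 − 10) − 305.0 = 138.5·ln 20.3 − 305.0 = 138.5·3.0106 − 305.0 = 111.971.
Rounded: 112.

112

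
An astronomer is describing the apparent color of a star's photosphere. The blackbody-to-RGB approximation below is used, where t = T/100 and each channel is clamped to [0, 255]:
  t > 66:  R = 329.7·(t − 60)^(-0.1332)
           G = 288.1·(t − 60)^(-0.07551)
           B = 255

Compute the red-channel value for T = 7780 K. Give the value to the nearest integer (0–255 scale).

t = 7780/100 = 77.8; the t > 66 branch applies.
R = 329.7·(77.8 − 60)^(-0.1332) = 329.7·17.8^(-0.1332) = 329.7·0.68147 = 224.679.
Rounded: 225.

225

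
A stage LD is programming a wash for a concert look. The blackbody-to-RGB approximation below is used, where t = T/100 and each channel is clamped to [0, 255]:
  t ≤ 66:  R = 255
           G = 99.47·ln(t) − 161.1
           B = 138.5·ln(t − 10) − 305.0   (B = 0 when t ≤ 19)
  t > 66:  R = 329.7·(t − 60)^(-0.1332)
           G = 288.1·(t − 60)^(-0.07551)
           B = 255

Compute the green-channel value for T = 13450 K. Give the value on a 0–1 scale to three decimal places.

0.816

t = 13450/100 = 134.5; the t > 66 branch applies.
G = 288.1·(134.5 − 60)^(-0.07551) = 288.1·74.5^(-0.07551) = 288.1·0.72216 = 208.054.
On a 0–1 scale: 208.054/255 = 0.8159 → 0.816.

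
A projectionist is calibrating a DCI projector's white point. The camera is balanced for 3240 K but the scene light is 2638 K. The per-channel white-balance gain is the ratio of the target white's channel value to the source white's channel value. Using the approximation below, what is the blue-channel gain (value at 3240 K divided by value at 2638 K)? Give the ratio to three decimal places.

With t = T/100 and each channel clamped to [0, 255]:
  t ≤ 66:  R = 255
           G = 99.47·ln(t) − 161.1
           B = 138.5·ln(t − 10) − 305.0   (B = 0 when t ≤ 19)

At 2638 K (t = 26.38):
  B = 138.5·ln(26.38 − 10) − 305.0 = 138.5·ln 16.38 − 305.0 = 138.5·2.7961 − 305.0 = 82.254.
At 3240 K (t = 32.4):
  B = 138.5·ln(32.4 − 10) − 305.0 = 138.5·ln 22.4 − 305.0 = 138.5·3.1091 − 305.0 = 125.605.
Gain = 125.605 / 82.254 = 1.5270 → 1.527.

1.527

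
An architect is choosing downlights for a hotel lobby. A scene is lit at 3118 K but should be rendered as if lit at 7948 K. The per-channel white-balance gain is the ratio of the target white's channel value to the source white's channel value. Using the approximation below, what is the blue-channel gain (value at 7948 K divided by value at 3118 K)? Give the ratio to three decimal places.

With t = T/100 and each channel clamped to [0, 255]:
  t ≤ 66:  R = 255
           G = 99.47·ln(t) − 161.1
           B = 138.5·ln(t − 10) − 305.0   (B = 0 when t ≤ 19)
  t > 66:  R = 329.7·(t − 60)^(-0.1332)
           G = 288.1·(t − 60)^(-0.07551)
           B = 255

2.164

At 3118 K (t = 31.18):
  B = 138.5·ln(31.18 − 10) − 305.0 = 138.5·ln 21.18 − 305.0 = 138.5·3.0531 − 305.0 = 117.848.
At 7948 K (t = 79.48):
  B = 255 by definition for t > 66.
Gain = 255.000 / 117.848 = 2.1638 → 2.164.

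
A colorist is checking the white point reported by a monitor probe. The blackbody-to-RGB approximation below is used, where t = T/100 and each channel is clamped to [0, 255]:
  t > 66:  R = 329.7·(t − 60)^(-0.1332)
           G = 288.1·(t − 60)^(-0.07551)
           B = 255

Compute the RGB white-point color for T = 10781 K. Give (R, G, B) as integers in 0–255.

t = 10781/100 = 107.81; the t > 66 branch applies.
R = 329.7·(107.81 − 60)^(-0.1332) = 329.7·47.81^(-0.1332) = 329.7·0.59743 = 196.973.
G = 288.1·(107.81 − 60)^(-0.07551) = 288.1·47.81^(-0.07551) = 288.1·0.74676 = 215.141.
B = 255 by definition for t > 66.
Rounded: (197, 215, 255).

(197, 215, 255)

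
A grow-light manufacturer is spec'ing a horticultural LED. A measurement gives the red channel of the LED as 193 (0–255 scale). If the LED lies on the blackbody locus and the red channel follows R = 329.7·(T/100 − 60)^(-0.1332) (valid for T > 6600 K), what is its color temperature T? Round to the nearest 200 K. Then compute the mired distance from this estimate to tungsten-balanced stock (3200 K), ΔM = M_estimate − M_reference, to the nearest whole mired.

(t − 60)^(-0.1332) = 193/329.7 = 0.58538.
t − 60 = 0.58538^(1/-0.1332) = 0.58538^(-7.508) = 55.713, so t = 115.713.
T = 100·t = 11571 K → 11600 K to the nearest 200 K.
M_estimate = 10⁶/11600 = 86.21; M_reference = 10⁶/3200 = 312.50.
ΔM = 86.21 − 312.50 = -226.29 → -226 mireds.

-226 mireds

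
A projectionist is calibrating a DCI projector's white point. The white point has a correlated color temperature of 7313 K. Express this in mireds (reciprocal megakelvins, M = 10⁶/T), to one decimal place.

136.7 mireds

M = 10⁶ / 7313 = 136.743 → 136.7 mireds.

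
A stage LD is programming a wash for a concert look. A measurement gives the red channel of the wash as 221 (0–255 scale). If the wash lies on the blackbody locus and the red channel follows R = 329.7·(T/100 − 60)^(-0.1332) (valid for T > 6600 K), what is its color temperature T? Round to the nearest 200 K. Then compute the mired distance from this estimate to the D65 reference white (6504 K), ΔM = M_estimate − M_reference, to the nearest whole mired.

(t − 60)^(-0.1332) = 221/329.7 = 0.67031.
t − 60 = 0.67031^(1/-0.1332) = 0.67031^(-7.508) = 20.149, so t = 80.149.
T = 100·t = 8015 K → 8000 K to the nearest 200 K.
M_estimate = 10⁶/8000 = 125.00; M_reference = 10⁶/6504 = 153.75.
ΔM = 125.00 − 153.75 = -28.75 → -29 mireds.

-29 mireds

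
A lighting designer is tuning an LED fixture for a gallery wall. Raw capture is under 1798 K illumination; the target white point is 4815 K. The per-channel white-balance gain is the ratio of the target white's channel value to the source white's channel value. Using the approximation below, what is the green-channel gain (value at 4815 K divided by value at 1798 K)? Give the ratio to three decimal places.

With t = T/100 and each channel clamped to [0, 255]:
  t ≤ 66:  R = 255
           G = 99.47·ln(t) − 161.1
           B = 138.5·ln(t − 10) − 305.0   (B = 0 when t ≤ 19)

At 1798 K (t = 17.98):
  G = 99.47·ln 17.98 − 161.1 = 99.47·2.8893 − 161.1 = 126.295.
At 4815 K (t = 48.15):
  G = 99.47·ln 48.15 − 161.1 = 99.47·3.8743 − 161.1 = 224.279.
Gain = 224.279 / 126.295 = 1.7758 → 1.776.

1.776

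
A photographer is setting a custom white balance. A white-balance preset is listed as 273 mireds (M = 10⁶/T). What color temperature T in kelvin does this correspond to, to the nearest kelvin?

T = 10⁶ / 273 = 3663.00 K → 3663 K.

3663 K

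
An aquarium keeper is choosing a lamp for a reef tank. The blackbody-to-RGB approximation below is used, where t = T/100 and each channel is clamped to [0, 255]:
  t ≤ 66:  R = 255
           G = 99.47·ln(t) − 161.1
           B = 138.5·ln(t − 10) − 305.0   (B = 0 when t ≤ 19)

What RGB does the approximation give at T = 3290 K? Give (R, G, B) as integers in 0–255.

(255, 186, 129)

t = 3290/100 = 32.9; the t ≤ 66 branch applies.
R = 255 by definition for t ≤ 66.
G = 99.47·ln 32.9 − 161.1 = 99.47·3.4935 − 161.1 = 186.396.
B = 138.5·ln(32.9 − 10) − 305.0 = 138.5·ln 22.9 − 305.0 = 138.5·3.1311 − 305.0 = 128.662.
Rounded: (255, 186, 129).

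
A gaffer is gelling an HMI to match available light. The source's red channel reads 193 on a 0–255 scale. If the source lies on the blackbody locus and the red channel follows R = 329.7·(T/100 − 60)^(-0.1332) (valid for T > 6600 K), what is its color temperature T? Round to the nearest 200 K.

(t − 60)^(-0.1332) = 193/329.7 = 0.58538.
t − 60 = 0.58538^(1/-0.1332) = 0.58538^(-7.508) = 55.713, so t = 115.713.
T = 100·t = 11571 K → 11600 K to the nearest 200 K.

11600 K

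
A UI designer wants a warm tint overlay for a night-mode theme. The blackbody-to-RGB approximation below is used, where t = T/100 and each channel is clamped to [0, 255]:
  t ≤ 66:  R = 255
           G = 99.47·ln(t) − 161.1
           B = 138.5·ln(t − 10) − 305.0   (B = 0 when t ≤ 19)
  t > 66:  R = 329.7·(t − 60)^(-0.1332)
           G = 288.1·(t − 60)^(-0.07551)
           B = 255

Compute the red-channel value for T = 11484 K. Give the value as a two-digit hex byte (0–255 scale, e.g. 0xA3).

0xC1

t = 11484/100 = 114.84; the t > 66 branch applies.
R = 329.7·(114.84 − 60)^(-0.1332) = 329.7·54.84^(-0.1332) = 329.7·0.58661 = 193.407.
Rounded: 193; in hex, 0xC1.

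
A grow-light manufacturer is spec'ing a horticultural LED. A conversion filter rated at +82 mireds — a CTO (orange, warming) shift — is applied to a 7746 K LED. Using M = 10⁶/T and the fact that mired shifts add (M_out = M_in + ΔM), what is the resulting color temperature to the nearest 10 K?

4740 K

M_in = 10⁶/7746 = 129.10 mireds.
M_out = 129.10 + (+82) = 211.10 mireds.
T_out = 10⁶/211.10 = 4737.1 K → 4740 K.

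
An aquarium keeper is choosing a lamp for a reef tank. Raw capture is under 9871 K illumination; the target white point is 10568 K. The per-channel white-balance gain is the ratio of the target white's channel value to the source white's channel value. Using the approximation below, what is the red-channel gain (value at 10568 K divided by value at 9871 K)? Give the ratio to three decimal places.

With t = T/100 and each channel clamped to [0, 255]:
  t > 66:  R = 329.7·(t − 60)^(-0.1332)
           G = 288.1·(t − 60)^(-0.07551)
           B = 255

At 9871 K (t = 98.71):
  R = 329.7·(98.71 − 60)^(-0.1332) = 329.7·38.71^(-0.1332) = 329.7·0.61447 = 202.591.
At 10568 K (t = 105.68):
  R = 329.7·(105.68 − 60)^(-0.1332) = 329.7·45.68^(-0.1332) = 329.7·0.60107 = 198.173.
Gain = 198.173 / 202.591 = 0.9782 → 0.978.

0.978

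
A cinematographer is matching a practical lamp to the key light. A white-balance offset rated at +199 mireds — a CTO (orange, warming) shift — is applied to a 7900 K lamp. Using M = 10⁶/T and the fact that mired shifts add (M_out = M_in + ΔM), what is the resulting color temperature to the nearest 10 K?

3070 K

M_in = 10⁶/7900 = 126.58 mireds.
M_out = 126.58 + (+199) = 325.58 mireds.
T_out = 10⁶/325.58 = 3071.4 K → 3070 K.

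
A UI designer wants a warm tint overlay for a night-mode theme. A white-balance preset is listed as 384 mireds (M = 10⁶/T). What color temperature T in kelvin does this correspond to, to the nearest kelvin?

2604 K

T = 10⁶ / 384 = 2604.17 K → 2604 K.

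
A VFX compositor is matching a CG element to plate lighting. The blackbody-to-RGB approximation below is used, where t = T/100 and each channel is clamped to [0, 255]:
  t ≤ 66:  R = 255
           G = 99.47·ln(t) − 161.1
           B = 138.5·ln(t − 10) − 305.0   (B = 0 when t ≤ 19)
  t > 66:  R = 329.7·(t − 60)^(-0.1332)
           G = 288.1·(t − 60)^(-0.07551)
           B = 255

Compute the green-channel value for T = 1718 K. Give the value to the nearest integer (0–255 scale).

t = 1718/100 = 17.18; the t ≤ 66 branch applies.
G = 99.47·ln 17.18 − 161.1 = 99.47·2.8437 − 161.1 = 121.767.
Rounded: 122.

122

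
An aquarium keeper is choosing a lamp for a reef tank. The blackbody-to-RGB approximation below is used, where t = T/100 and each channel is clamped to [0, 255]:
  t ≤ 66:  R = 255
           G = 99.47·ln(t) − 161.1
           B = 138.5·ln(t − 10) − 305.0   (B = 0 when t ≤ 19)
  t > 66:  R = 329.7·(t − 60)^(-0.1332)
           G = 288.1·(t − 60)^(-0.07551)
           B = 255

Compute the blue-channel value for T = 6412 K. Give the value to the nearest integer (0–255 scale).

t = 6412/100 = 64.12; the t ≤ 66 branch applies.
B = 138.5·ln(64.12 − 10) − 305.0 = 138.5·ln 54.12 − 305.0 = 138.5·3.9912 − 305.0 = 247.782.
Rounded: 248.

248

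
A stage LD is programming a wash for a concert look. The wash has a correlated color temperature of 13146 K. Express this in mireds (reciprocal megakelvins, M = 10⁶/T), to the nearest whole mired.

76 mireds

M = 10⁶ / 13146 = 76.069 → 76 mireds.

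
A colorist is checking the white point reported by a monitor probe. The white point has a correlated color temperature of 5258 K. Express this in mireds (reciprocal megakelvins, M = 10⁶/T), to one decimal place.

M = 10⁶ / 5258 = 190.186 → 190.2 mireds.

190.2 mireds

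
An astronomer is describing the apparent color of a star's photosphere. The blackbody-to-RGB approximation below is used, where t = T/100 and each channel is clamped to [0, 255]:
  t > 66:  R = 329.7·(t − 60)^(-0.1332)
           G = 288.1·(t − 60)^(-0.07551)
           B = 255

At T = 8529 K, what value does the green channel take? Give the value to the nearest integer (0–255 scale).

226

t = 8529/100 = 85.29; the t > 66 branch applies.
G = 288.1·(85.29 − 60)^(-0.07551) = 288.1·25.29^(-0.07551) = 288.1·0.78354 = 225.739.
Rounded: 226.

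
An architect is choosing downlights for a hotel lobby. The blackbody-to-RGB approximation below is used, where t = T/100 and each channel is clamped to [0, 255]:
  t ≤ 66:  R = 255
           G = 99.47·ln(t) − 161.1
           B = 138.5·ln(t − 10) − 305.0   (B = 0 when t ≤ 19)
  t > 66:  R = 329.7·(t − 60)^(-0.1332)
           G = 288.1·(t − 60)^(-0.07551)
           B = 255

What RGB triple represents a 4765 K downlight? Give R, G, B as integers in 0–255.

R=255, G=223, B=198

t = 4765/100 = 47.65; the t ≤ 66 branch applies.
R = 255 by definition for t ≤ 66.
G = 99.47·ln 47.65 − 161.1 = 99.47·3.8639 − 161.1 = 223.240.
B = 138.5·ln(47.65 − 10) − 305.0 = 138.5·ln 37.65 − 305.0 = 138.5·3.6283 − 305.0 = 197.524.
Rounded: (255, 223, 198).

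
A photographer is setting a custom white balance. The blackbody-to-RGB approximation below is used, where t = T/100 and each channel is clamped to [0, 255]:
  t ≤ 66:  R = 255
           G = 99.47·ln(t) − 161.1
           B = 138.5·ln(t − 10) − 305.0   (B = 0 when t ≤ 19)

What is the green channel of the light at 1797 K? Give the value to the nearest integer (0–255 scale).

126

t = 1797/100 = 17.97; the t ≤ 66 branch applies.
G = 99.47·ln 17.97 − 161.1 = 99.47·2.8887 − 161.1 = 126.239.
Rounded: 126.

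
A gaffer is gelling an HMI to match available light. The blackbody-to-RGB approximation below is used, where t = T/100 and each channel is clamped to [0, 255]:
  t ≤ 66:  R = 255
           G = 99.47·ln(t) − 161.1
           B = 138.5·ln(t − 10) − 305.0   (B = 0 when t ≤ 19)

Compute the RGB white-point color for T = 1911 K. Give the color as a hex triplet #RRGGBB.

#FF8401

t = 1911/100 = 19.11; the t ≤ 66 branch applies.
R = 255 by definition for t ≤ 66.
G = 99.47·ln 19.11 − 161.1 = 99.47·2.9502 − 161.1 = 132.358.
B = 138.5·ln(19.11 − 10) − 305.0 = 138.5·ln 9.11 − 305.0 = 138.5·2.2094 − 305.0 = 0.998.
Rounded: (255, 132, 1).
In hex: #FF8401.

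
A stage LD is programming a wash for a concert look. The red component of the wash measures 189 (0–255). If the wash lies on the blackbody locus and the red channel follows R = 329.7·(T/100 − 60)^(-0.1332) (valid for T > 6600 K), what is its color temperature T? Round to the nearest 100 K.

12500 K

(t − 60)^(-0.1332) = 189/329.7 = 0.57325.
t − 60 = 0.57325^(1/-0.1332) = 0.57325^(-7.508) = 65.199, so t = 125.199.
T = 100·t = 12520 K → 12500 K to the nearest 100 K.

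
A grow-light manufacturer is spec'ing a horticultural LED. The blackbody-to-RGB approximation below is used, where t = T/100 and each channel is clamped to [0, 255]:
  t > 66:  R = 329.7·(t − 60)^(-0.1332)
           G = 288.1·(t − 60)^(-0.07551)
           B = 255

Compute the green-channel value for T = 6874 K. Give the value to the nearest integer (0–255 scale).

245

t = 6874/100 = 68.74; the t > 66 branch applies.
G = 288.1·(68.74 − 60)^(-0.07551) = 288.1·8.74^(-0.07551) = 288.1·0.84900 = 244.596.
Rounded: 245.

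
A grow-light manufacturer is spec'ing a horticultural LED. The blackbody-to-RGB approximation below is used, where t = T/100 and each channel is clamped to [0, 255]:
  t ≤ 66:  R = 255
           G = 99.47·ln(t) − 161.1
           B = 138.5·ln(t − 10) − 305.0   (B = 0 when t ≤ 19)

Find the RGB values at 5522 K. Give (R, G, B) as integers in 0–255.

t = 5522/100 = 55.22; the t ≤ 66 branch applies.
R = 255 by definition for t ≤ 66.
G = 99.47·ln 55.22 − 161.1 = 99.47·4.0113 − 161.1 = 237.907.
B = 138.5·ln(55.22 − 10) − 305.0 = 138.5·ln 45.22 − 305.0 = 138.5·3.8115 − 305.0 = 222.898.
Rounded: (255, 238, 223).

(255, 238, 223)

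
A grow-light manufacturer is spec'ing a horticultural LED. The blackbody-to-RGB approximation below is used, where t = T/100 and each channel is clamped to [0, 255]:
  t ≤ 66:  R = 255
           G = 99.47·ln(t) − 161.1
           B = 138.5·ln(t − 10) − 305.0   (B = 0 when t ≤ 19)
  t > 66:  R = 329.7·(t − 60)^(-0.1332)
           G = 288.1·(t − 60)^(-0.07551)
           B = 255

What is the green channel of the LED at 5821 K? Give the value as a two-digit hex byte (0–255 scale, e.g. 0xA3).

t = 5821/100 = 58.21; the t ≤ 66 branch applies.
G = 99.47·ln 58.21 − 161.1 = 99.47·4.0641 − 161.1 = 243.152.
Rounded: 243; in hex, 0xF3.

0xF3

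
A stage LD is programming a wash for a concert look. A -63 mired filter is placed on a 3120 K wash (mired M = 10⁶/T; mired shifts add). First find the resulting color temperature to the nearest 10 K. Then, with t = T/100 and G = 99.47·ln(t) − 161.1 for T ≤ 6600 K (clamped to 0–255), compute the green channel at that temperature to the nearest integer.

M_in = 10⁶/3120 = 320.51; M_out = 320.51 + (-63) = 257.51.
T_out = 10⁶/257.51 = 3883.3 K → 3880 K; t = 38.8.
G = 99.47·ln 38.8 − 161.1 = 99.47·3.6584 − 161.1 = 202.803.
Rounded: 203.

203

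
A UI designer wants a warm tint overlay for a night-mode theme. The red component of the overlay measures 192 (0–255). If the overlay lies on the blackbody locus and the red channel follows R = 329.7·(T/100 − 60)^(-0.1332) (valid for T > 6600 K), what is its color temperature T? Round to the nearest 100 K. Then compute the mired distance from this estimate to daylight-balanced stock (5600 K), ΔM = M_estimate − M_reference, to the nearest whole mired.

-94 mireds

(t − 60)^(-0.1332) = 192/329.7 = 0.58235.
t − 60 = 0.58235^(1/-0.1332) = 0.58235^(-7.508) = 57.929, so t = 117.929.
T = 100·t = 11793 K → 11800 K to the nearest 100 K.
M_estimate = 10⁶/11800 = 84.75; M_reference = 10⁶/5600 = 178.57.
ΔM = 84.75 − 178.57 = -93.83 → -94 mireds.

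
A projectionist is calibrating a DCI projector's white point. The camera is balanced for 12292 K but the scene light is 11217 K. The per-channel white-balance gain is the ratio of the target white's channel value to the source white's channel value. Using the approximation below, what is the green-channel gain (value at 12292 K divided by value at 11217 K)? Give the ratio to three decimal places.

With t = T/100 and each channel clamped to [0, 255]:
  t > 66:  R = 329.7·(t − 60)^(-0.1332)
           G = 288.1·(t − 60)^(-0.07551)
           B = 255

0.986

At 11217 K (t = 112.17):
  G = 288.1·(112.17 − 60)^(-0.07551) = 288.1·52.17^(-0.07551) = 288.1·0.74185 = 213.728.
At 12292 K (t = 122.92):
  G = 288.1·(122.92 − 60)^(-0.07551) = 288.1·62.92^(-0.07551) = 288.1·0.73143 = 210.725.
Gain = 210.725 / 213.728 = 0.9860 → 0.986.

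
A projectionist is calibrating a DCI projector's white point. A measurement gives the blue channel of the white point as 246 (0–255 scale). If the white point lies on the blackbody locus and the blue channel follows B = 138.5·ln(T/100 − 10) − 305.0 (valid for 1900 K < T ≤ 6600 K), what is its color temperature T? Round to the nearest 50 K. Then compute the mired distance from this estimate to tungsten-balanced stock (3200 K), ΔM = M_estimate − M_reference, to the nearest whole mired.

-155 mireds

ln(t − 10) = (246 + 305.0) / 138.5 = 3.9783.
t − 10 = e^3.9783 = 53.428, so t = 63.428.
T = 100·t = 6343 K → 6350 K to the nearest 50 K.
M_estimate = 10⁶/6350 = 157.48; M_reference = 10⁶/3200 = 312.50.
ΔM = 157.48 − 312.50 = -155.02 → -155 mireds.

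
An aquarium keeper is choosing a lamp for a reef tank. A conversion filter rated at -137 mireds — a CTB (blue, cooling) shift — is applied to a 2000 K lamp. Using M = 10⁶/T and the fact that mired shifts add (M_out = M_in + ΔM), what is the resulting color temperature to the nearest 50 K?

M_in = 10⁶/2000 = 500.00 mireds.
M_out = 500.00 + (-137) = 363.00 mireds.
T_out = 10⁶/363.00 = 2754.8 K → 2750 K.

2750 K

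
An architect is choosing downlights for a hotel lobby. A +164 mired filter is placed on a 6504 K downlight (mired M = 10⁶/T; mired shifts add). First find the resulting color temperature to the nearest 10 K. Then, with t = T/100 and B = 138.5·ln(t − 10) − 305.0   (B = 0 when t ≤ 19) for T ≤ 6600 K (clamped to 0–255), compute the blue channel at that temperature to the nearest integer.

M_in = 10⁶/6504 = 153.75; M_out = 153.75 + (+164) = 317.75.
T_out = 10⁶/317.75 = 3147.1 K → 3150 K; t = 31.5.
B = 138.5·ln(31.5 − 10) − 305.0 = 138.5·ln 21.5 − 305.0 = 138.5·3.0681 − 305.0 = 119.925.
Rounded: 120.

120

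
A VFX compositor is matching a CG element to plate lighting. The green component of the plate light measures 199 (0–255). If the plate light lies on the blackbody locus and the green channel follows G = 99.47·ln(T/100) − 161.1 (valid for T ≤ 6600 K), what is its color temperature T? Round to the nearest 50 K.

3750 K

ln t = (199 + 161.1) / 99.47 = 3.6202.
t = e^3.6202 = 37.345.
T = 100·t = 3734 K → 3750 K to the nearest 50 K.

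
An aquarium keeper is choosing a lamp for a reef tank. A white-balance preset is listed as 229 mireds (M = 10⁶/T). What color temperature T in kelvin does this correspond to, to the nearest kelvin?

4367 K

T = 10⁶ / 229 = 4366.81 K → 4367 K.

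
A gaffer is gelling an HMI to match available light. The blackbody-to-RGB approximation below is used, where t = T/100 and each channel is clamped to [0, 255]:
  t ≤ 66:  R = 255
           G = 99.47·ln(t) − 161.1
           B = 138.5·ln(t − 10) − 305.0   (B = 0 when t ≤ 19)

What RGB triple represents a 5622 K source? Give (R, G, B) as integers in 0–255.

(255, 240, 226)

t = 5622/100 = 56.22; the t ≤ 66 branch applies.
R = 255 by definition for t ≤ 66.
G = 99.47·ln 56.22 − 161.1 = 99.47·4.0293 − 161.1 = 239.692.
B = 138.5·ln(56.22 − 10) − 305.0 = 138.5·ln 46.22 − 305.0 = 138.5·3.8334 − 305.0 = 225.928.
Rounded: (255, 240, 226).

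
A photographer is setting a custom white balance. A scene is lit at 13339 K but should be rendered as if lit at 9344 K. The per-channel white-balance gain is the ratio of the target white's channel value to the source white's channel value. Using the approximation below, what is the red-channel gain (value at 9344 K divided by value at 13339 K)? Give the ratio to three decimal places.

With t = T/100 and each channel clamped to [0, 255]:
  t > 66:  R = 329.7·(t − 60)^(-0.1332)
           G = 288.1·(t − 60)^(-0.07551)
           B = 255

1.110

At 13339 K (t = 133.39):
  R = 329.7·(133.39 − 60)^(-0.1332) = 329.7·73.39^(-0.1332) = 329.7·0.56428 = 186.044.
At 9344 K (t = 93.44):
  R = 329.7·(93.44 − 60)^(-0.1332) = 329.7·33.44^(-0.1332) = 329.7·0.62657 = 206.579.
Gain = 206.579 / 186.044 = 1.1104 → 1.110.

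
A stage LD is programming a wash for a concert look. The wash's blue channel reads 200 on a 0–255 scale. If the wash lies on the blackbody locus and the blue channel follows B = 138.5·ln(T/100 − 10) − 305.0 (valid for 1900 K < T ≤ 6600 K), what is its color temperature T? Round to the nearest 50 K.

ln(t − 10) = (200 + 305.0) / 138.5 = 3.6462.
t − 10 = e^3.6462 = 38.329, so t = 48.329.
T = 100·t = 4833 K → 4850 K to the nearest 50 K.

4850 K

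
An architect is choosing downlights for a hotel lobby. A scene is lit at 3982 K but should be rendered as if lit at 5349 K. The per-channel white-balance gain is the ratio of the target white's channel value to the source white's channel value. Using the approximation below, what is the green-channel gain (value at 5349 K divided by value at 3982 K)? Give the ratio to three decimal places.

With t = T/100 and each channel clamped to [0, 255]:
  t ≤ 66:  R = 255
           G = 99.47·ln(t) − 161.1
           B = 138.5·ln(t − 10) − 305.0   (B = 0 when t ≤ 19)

At 3982 K (t = 39.82):
  G = 99.47·ln 39.82 − 161.1 = 99.47·3.6844 − 161.1 = 205.384.
At 5349 K (t = 53.49):
  G = 99.47·ln 53.49 − 161.1 = 99.47·3.9795 − 161.1 = 234.740.
Gain = 234.740 / 205.384 = 1.1429 → 1.143.

1.143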